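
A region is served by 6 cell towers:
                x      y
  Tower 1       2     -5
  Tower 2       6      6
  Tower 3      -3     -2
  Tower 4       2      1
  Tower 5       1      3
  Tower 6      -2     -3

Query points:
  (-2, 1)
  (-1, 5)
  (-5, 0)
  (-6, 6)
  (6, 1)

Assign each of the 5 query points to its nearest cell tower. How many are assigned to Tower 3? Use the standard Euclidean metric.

2

(-2, 1) — d² to each: Tower 1:52, Tower 2:89, Tower 3:10, Tower 4:16, Tower 5:13, Tower 6:16 → nearest is Tower 3
(-1, 5) — d² to each: Tower 1:109, Tower 2:50, Tower 3:53, Tower 4:25, Tower 5:8, Tower 6:65 → nearest is Tower 5
(-5, 0) — d² to each: Tower 1:74, Tower 2:157, Tower 3:8, Tower 4:50, Tower 5:45, Tower 6:18 → nearest is Tower 3
(-6, 6) — d² to each: Tower 1:185, Tower 2:144, Tower 3:73, Tower 4:89, Tower 5:58, Tower 6:97 → nearest is Tower 5
(6, 1) — d² to each: Tower 1:52, Tower 2:25, Tower 3:90, Tower 4:16, Tower 5:29, Tower 6:80 → nearest is Tower 4
2 of the 5 points have Tower 3 as nearest.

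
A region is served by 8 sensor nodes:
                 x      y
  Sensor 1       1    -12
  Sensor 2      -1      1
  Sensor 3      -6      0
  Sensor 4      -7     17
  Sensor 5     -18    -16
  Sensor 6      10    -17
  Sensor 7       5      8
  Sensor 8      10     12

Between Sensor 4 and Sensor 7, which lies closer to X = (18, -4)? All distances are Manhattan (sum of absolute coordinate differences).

Sensor 7

d(X, Sensor 4) = |18−(-7)| + |-4−17| = 25 + 21 = 46
d(X, Sensor 7) = |18−5| + |-4−8| = 13 + 12 = 25
46 > 25, so Sensor 7 is closer.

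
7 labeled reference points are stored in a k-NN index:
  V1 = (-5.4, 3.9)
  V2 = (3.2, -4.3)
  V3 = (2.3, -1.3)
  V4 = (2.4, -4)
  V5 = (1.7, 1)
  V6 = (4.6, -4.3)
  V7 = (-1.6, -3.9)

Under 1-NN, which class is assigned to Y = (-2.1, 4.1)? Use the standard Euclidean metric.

Compare squared distances (the ordering matches that of the actual distances):
|YV1|² = 10.89 + 0.04 = 10.93
|YV2|² = 28.09 + 70.56 = 98.65
|YV3|² = 19.36 + 29.16 = 48.52
|YV4|² = 20.25 + 65.61 = 85.86
|YV5|² = 14.44 + 9.61 = 24.05
|YV6|² = 44.89 + 70.56 = 115.45
|YV7|² = 0.25 + 64 = 64.25
Minimum is at V1.

V1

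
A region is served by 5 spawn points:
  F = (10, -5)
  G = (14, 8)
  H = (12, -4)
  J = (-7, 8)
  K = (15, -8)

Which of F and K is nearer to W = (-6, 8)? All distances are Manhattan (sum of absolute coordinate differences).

d(W,F) = |-6−10| + |8−(-5)| = 16 + 13 = 29
d(W,K) = |-6−15| + |8−(-8)| = 21 + 16 = 37
29 < 37, so F is closer.

F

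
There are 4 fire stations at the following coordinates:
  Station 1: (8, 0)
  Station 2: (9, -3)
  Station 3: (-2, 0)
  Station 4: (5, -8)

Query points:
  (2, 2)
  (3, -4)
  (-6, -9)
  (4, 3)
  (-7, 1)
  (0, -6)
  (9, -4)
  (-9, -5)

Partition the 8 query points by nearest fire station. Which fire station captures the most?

Station 3

(2, 2) — d² to each: Station 1:40, Station 2:74, Station 3:20, Station 4:109 → nearest is Station 3
(3, -4) — d² to each: Station 1:41, Station 2:37, Station 3:41, Station 4:20 → nearest is Station 4
(-6, -9) — d² to each: Station 1:277, Station 2:261, Station 3:97, Station 4:122 → nearest is Station 3
(4, 3) — d² to each: Station 1:25, Station 2:61, Station 3:45, Station 4:122 → nearest is Station 1
(-7, 1) — d² to each: Station 1:226, Station 2:272, Station 3:26, Station 4:225 → nearest is Station 3
(0, -6) — d² to each: Station 1:100, Station 2:90, Station 3:40, Station 4:29 → nearest is Station 4
(9, -4) — d² to each: Station 1:17, Station 2:1, Station 3:137, Station 4:32 → nearest is Station 2
(-9, -5) — d² to each: Station 1:314, Station 2:328, Station 3:74, Station 4:205 → nearest is Station 3
Tally — Station 1:1, Station 2:1, Station 3:4, Station 4:2. Station 3 captures the most (4).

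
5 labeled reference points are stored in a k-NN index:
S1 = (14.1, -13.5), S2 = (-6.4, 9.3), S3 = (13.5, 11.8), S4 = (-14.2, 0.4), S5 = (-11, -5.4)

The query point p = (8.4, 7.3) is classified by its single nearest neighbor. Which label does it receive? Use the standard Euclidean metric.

Since √ is increasing, it suffices to compare squared distances:
|pS1|² = 32.49 + 432.64 = 465.13
|pS2|² = 219.04 + 4 = 223.04
|pS3|² = 26.01 + 20.25 = 46.26
|pS4|² = 510.76 + 47.61 = 558.37
|pS5|² = 376.36 + 161.29 = 537.65
S3 is nearest.

S3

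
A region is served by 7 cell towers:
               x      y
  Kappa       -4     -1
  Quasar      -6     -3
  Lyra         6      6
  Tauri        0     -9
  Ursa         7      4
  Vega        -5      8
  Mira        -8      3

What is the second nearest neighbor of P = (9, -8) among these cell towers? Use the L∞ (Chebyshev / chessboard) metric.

Ursa

d(P, Kappa) = max(13, 7) = 13
d(P, Quasar) = max(15, 5) = 15
d(P, Lyra) = max(3, 14) = 14
d(P, Tauri) = max(9, 1) = 9
d(P, Ursa) = max(2, 12) = 12
d(P, Vega) = max(14, 16) = 16
d(P, Mira) = max(17, 11) = 17
Sorted ascending: Tauri, Ursa, Kappa, … — the second-nearest is Ursa.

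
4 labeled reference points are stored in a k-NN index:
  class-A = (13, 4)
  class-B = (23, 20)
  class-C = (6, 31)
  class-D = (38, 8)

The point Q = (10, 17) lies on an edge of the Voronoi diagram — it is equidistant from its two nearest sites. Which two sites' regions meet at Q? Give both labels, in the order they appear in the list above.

class-A and class-B

Squared distances from Q to each site:
d²(Q, class-A) = 9 + 169 = 178
d²(Q, class-B) = 169 + 9 = 178
d²(Q, class-C) = 16 + 196 = 212
d²(Q, class-D) = 784 + 81 = 865
Q is equidistant from class-A and class-B (both at squared distance 178), and every other site is strictly farther — so Q lies on the class-A–class-B Voronoi edge.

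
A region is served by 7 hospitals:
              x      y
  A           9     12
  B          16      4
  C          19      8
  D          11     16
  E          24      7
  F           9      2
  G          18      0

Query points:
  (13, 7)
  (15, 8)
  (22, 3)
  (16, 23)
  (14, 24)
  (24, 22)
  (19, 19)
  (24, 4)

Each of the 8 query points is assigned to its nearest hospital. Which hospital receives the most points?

D

(13, 7) — d² to each: A:41, B:18, C:37, D:85, E:121, F:41, G:74 → nearest is B
(15, 8) — d² to each: A:52, B:17, C:16, D:80, E:82, F:72, G:73 → nearest is C
(22, 3) — d² to each: A:250, B:37, C:34, D:290, E:20, F:170, G:25 → nearest is E
(16, 23) — d² to each: A:170, B:361, C:234, D:74, E:320, F:490, G:533 → nearest is D
(14, 24) — d² to each: A:169, B:404, C:281, D:73, E:389, F:509, G:592 → nearest is D
(24, 22) — d² to each: A:325, B:388, C:221, D:205, E:225, F:625, G:520 → nearest is D
(19, 19) — d² to each: A:149, B:234, C:121, D:73, E:169, F:389, G:362 → nearest is D
(24, 4) — d² to each: A:289, B:64, C:41, D:313, E:9, F:229, G:52 → nearest is E
Tally — B:1, C:1, D:4, E:2. D captures the most (4).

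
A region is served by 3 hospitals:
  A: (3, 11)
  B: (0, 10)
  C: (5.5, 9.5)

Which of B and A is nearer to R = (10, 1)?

Compare squared distances:
|RB|² = (10−0)² + (1−10)² = 100 + 81 = 181
|RA|² = (10−3)² + (1−11)² = 49 + 100 = 149
181 > 149, so A is closer.

A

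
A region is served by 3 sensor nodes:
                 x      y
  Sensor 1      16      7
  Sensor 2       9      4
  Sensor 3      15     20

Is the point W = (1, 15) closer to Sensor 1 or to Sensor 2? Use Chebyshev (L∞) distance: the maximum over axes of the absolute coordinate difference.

Sensor 2

d(W, Sensor 1) = max(15, 8) = 15
d(W, Sensor 2) = max(8, 11) = 11
15 > 11, so Sensor 2 is closer.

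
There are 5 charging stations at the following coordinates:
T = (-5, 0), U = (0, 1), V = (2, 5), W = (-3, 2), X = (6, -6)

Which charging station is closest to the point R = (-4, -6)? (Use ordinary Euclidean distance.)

Squared Euclidean distances:
|RT|² = (-4−(-5))² + (-6−0)² = 1 + 36 = 37
|RU|² = (-4−0)² + (-6−1)² = 16 + 49 = 65
|RV|² = (-4−2)² + (-6−5)² = 36 + 121 = 157
|RW|² = (-4−(-3))² + (-6−2)² = 1 + 64 = 65
|RX|² = (-4−6)² + (-6−(-6))² = 100 + 0 = 100
T is nearest.

T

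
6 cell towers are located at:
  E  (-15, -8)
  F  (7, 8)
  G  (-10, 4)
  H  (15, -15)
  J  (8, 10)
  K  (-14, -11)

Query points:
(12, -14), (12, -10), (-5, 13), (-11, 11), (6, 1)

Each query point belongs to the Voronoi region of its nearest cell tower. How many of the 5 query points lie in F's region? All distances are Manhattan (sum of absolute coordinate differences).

(12, -14) — d to each: E:33, F:27, G:40, H:4, J:28, K:29 → nearest is H
(12, -10) — d to each: E:29, F:23, G:36, H:8, J:24, K:27 → nearest is H
(-5, 13) — d to each: E:31, F:17, G:14, H:48, J:16, K:33 → nearest is G
(-11, 11) — d to each: E:23, F:21, G:8, H:52, J:20, K:25 → nearest is G
(6, 1) — d to each: E:30, F:8, G:19, H:25, J:11, K:32 → nearest is F
1 of the 5 points has F as nearest.

1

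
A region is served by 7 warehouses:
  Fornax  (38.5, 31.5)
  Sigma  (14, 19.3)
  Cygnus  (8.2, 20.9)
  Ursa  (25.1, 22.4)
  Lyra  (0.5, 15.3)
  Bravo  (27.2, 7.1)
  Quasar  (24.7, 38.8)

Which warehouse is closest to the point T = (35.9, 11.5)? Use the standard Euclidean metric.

Bravo

Since √ is increasing, it suffices to compare squared distances:
d²(T, Fornax) = (35.9−38.5)² + (11.5−31.5)² = 6.76 + 400 = 406.76
d²(T, Sigma) = (35.9−14)² + (11.5−19.3)² = 479.61 + 60.84 = 540.45
d²(T, Cygnus) = (35.9−8.2)² + (11.5−20.9)² = 767.29 + 88.36 = 855.65
d²(T, Ursa) = (35.9−25.1)² + (11.5−22.4)² = 116.64 + 118.81 = 235.45
d²(T, Lyra) = (35.9−0.5)² + (11.5−15.3)² = 1253.16 + 14.44 = 1267.6
d²(T, Bravo) = (35.9−27.2)² + (11.5−7.1)² = 75.69 + 19.36 = 95.05
d²(T, Quasar) = (35.9−24.7)² + (11.5−38.8)² = 125.44 + 745.29 = 870.73
Bravo is nearest.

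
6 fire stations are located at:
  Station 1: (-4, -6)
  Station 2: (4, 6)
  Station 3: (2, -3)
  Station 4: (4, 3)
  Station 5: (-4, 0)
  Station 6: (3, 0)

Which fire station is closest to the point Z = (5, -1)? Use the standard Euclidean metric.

Station 6

Compare squared distances (the ordering matches that of the actual distances):
d²(Z, Station 1) = 81 + 25 = 106
d²(Z, Station 2) = 1 + 49 = 50
d²(Z, Station 3) = 9 + 4 = 13
d²(Z, Station 4) = 1 + 16 = 17
d²(Z, Station 5) = 81 + 1 = 82
d²(Z, Station 6) = 4 + 1 = 5
Minimum is at Station 6.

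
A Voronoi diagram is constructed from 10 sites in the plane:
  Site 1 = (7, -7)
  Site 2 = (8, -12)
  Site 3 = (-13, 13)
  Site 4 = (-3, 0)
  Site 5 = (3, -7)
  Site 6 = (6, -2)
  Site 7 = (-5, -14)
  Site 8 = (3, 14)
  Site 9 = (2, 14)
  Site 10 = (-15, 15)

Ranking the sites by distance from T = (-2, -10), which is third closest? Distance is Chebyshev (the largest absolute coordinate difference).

d(T, Site 1) = max(9, 3) = 9
d(T, Site 2) = max(10, 2) = 10
d(T, Site 3) = max(11, 23) = 23
d(T, Site 4) = max(1, 10) = 10
d(T, Site 5) = max(5, 3) = 5
d(T, Site 6) = max(8, 8) = 8
d(T, Site 7) = max(3, 4) = 4
d(T, Site 8) = max(5, 24) = 24
d(T, Site 9) = max(4, 24) = 24
d(T, Site 10) = max(13, 25) = 25
Sorted ascending: Site 7, Site 5, Site 6, Site 1, … — the third-nearest is Site 6.

Site 6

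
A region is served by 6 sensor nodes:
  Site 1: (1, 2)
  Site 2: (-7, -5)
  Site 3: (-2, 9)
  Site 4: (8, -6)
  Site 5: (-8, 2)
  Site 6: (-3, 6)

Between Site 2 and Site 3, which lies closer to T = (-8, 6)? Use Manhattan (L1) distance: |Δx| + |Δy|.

d(T, Site 2) = |-8−(-7)| + |6−(-5)| = 1 + 11 = 12
d(T, Site 3) = |-8−(-2)| + |6−9| = 6 + 3 = 9
12 > 9, so Site 3 is closer.

Site 3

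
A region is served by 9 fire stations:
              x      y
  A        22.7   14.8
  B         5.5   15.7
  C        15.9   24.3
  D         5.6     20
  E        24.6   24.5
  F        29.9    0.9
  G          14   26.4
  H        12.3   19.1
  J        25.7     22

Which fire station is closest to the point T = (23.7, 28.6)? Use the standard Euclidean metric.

E

Since √ is increasing, it suffices to compare squared distances:
|TA|² = (23.7−22.7)² + (28.6−14.8)² = 1 + 190.44 = 191.44
|TB|² = (23.7−5.5)² + (28.6−15.7)² = 331.24 + 166.41 = 497.65
|TC|² = (23.7−15.9)² + (28.6−24.3)² = 60.84 + 18.49 = 79.33
|TD|² = (23.7−5.6)² + (28.6−20)² = 327.61 + 73.96 = 401.57
|TE|² = (23.7−24.6)² + (28.6−24.5)² = 0.81 + 16.81 = 17.62
|TF|² = (23.7−29.9)² + (28.6−0.9)² = 38.44 + 767.29 = 805.73
|TG|² = (23.7−14)² + (28.6−26.4)² = 94.09 + 4.84 = 98.93
|TH|² = (23.7−12.3)² + (28.6−19.1)² = 129.96 + 90.25 = 220.21
|TJ|² = (23.7−25.7)² + (28.6−22)² = 4 + 43.56 = 47.56
E is nearest.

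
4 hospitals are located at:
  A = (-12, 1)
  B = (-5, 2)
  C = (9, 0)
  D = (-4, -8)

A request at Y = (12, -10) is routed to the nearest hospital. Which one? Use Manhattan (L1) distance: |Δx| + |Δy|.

d(Y,A) = |12−(-12)| + |-10−1| = 24 + 11 = 35
d(Y,B) = |12−(-5)| + |-10−2| = 17 + 12 = 29
d(Y,C) = |12−9| + |-10−0| = 3 + 10 = 13
d(Y,D) = |12−(-4)| + |-10−(-8)| = 16 + 2 = 18
C is nearest.

C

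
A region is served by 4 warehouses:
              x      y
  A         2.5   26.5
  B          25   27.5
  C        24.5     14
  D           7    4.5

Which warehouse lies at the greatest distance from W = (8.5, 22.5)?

Since √ is increasing, it suffices to compare squared distances:
|WA|² = (8.5−2.5)² + (22.5−26.5)² = 36 + 16 = 52
|WB|² = (8.5−25)² + (22.5−27.5)² = 272.25 + 25 = 297.25
|WC|² = (8.5−24.5)² + (22.5−14)² = 256 + 72.25 = 328.25
|WD|² = (8.5−7)² + (22.5−4.5)² = 2.25 + 324 = 326.25
The largest is to C.

C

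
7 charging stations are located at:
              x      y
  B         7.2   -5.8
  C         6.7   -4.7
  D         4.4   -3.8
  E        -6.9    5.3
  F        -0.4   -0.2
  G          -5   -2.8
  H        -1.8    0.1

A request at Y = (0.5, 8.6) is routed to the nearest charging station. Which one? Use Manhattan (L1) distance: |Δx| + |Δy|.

d(Y,B) = |0.5−7.2| + |8.6−(-5.8)| = 6.7 + 14.4 = 21.1
d(Y,C) = |0.5−6.7| + |8.6−(-4.7)| = 6.2 + 13.3 = 19.5
d(Y,D) = |0.5−4.4| + |8.6−(-3.8)| = 3.9 + 12.4 = 16.3
d(Y,E) = |0.5−(-6.9)| + |8.6−5.3| = 7.4 + 3.3 = 10.7
d(Y,F) = |0.5−(-0.4)| + |8.6−(-0.2)| = 0.9 + 8.8 = 9.7
d(Y,G) = |0.5−(-5)| + |8.6−(-2.8)| = 5.5 + 11.4 = 16.9
d(Y,H) = |0.5−(-1.8)| + |8.6−0.1| = 2.3 + 8.5 = 10.8
Minimum is at F.

F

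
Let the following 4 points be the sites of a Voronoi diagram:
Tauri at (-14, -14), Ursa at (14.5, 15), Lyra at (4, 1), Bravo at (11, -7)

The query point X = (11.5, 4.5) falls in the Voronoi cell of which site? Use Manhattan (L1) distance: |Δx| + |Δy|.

Lyra

d(X, Tauri) = |11.5−(-14)| + |4.5−(-14)| = 25.5 + 18.5 = 44
d(X, Ursa) = |11.5−14.5| + |4.5−15| = 3 + 10.5 = 13.5
d(X, Lyra) = |11.5−4| + |4.5−1| = 7.5 + 3.5 = 11
d(X, Bravo) = |11.5−11| + |4.5−(-7)| = 0.5 + 11.5 = 12
The smallest is to Lyra, so X lies in the Voronoi region of Lyra.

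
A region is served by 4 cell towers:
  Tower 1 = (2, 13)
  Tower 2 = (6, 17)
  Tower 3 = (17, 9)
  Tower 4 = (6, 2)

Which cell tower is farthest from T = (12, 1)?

Tower 2

Squared Euclidean distances:
d²(T, Tower 1) = (12−2)² + (1−13)² = 100 + 144 = 244
d²(T, Tower 2) = (12−6)² + (1−17)² = 36 + 256 = 292
d²(T, Tower 3) = (12−17)² + (1−9)² = 25 + 64 = 89
d²(T, Tower 4) = (12−6)² + (1−2)² = 36 + 1 = 37
The largest is to Tower 2.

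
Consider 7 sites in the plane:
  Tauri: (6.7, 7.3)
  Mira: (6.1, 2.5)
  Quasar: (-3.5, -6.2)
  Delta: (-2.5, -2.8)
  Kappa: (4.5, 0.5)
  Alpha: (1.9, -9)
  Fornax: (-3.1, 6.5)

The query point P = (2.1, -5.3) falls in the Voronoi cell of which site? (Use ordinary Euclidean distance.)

Alpha

Compare squared distances (the ordering matches that of the actual distances):
d²(P, Tauri) = (2.1−6.7)² + (-5.3−7.3)² = 21.16 + 158.76 = 179.92
d²(P, Mira) = (2.1−6.1)² + (-5.3−2.5)² = 16 + 60.84 = 76.84
d²(P, Quasar) = (2.1−(-3.5))² + (-5.3−(-6.2))² = 31.36 + 0.81 = 32.17
d²(P, Delta) = (2.1−(-2.5))² + (-5.3−(-2.8))² = 21.16 + 6.25 = 27.41
d²(P, Kappa) = (2.1−4.5)² + (-5.3−0.5)² = 5.76 + 33.64 = 39.4
d²(P, Alpha) = (2.1−1.9)² + (-5.3−(-9))² = 0.04 + 13.69 = 13.73
d²(P, Fornax) = (2.1−(-3.1))² + (-5.3−6.5)² = 27.04 + 139.24 = 166.28
Alpha is nearest.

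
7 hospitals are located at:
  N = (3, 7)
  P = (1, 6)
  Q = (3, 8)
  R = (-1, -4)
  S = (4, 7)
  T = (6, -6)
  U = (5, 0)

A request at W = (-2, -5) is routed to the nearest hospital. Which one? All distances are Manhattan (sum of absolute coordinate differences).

d(W,N) = |-2−3| + |-5−7| = 5 + 12 = 17
d(W,P) = |-2−1| + |-5−6| = 3 + 11 = 14
d(W,Q) = |-2−3| + |-5−8| = 5 + 13 = 18
d(W,R) = |-2−(-1)| + |-5−(-4)| = 1 + 1 = 2
d(W,S) = |-2−4| + |-5−7| = 6 + 12 = 18
d(W,T) = |-2−6| + |-5−(-6)| = 8 + 1 = 9
d(W,U) = |-2−5| + |-5−0| = 7 + 5 = 12
R is nearest.

R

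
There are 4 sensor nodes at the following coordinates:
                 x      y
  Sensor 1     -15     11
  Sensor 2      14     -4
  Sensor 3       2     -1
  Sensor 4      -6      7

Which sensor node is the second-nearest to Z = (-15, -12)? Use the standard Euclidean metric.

Since √ is increasing, it suffices to compare squared distances:
d²(Z, Sensor 1) = (-15−(-15))² + (-12−11)² = 0 + 529 = 529
d²(Z, Sensor 2) = (-15−14)² + (-12−(-4))² = 841 + 64 = 905
d²(Z, Sensor 3) = (-15−2)² + (-12−(-1))² = 289 + 121 = 410
d²(Z, Sensor 4) = (-15−(-6))² + (-12−7)² = 81 + 361 = 442
Sorted ascending: Sensor 3, Sensor 4, Sensor 1, … — the second-nearest is Sensor 4.

Sensor 4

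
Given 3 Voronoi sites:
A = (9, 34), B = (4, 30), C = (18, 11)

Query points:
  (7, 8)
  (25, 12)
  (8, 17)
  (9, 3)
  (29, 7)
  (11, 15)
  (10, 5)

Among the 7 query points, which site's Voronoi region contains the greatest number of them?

C

(7, 8) — d² to each: A:680, B:493, C:130 → nearest is C
(25, 12) — d² to each: A:740, B:765, C:50 → nearest is C
(8, 17) — d² to each: A:290, B:185, C:136 → nearest is C
(9, 3) — d² to each: A:961, B:754, C:145 → nearest is C
(29, 7) — d² to each: A:1129, B:1154, C:137 → nearest is C
(11, 15) — d² to each: A:365, B:274, C:65 → nearest is C
(10, 5) — d² to each: A:842, B:661, C:100 → nearest is C
Tally — C:7. C captures the most (7).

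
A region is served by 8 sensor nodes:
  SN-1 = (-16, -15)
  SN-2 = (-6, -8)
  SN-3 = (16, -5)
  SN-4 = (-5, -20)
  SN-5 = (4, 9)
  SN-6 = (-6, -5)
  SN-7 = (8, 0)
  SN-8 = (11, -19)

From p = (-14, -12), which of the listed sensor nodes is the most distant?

SN-3

Compare squared distances (the ordering matches that of the actual distances):
d²(p, SN-1) = (-14−(-16))² + (-12−(-15))² = 4 + 9 = 13
d²(p, SN-2) = (-14−(-6))² + (-12−(-8))² = 64 + 16 = 80
d²(p, SN-3) = (-14−16)² + (-12−(-5))² = 900 + 49 = 949
d²(p, SN-4) = (-14−(-5))² + (-12−(-20))² = 81 + 64 = 145
d²(p, SN-5) = (-14−4)² + (-12−9)² = 324 + 441 = 765
d²(p, SN-6) = (-14−(-6))² + (-12−(-5))² = 64 + 49 = 113
d²(p, SN-7) = (-14−8)² + (-12−0)² = 484 + 144 = 628
d²(p, SN-8) = (-14−11)² + (-12−(-19))² = 625 + 49 = 674
The largest is to SN-3.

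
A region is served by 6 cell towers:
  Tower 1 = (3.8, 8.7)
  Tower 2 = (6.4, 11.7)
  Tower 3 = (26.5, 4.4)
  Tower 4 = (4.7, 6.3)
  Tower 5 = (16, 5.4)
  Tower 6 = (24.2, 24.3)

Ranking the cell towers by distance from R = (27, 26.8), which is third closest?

Squared Euclidean distances:
d²(R, Tower 1) = (27−3.8)² + (26.8−8.7)² = 538.24 + 327.61 = 865.85
d²(R, Tower 2) = (27−6.4)² + (26.8−11.7)² = 424.36 + 228.01 = 652.37
d²(R, Tower 3) = (27−26.5)² + (26.8−4.4)² = 0.25 + 501.76 = 502.01
d²(R, Tower 4) = (27−4.7)² + (26.8−6.3)² = 497.29 + 420.25 = 917.54
d²(R, Tower 5) = (27−16)² + (26.8−5.4)² = 121 + 457.96 = 578.96
d²(R, Tower 6) = (27−24.2)² + (26.8−24.3)² = 7.84 + 6.25 = 14.09
Sorted ascending: Tower 6, Tower 3, Tower 5, Tower 2, … — the third-nearest is Tower 5.

Tower 5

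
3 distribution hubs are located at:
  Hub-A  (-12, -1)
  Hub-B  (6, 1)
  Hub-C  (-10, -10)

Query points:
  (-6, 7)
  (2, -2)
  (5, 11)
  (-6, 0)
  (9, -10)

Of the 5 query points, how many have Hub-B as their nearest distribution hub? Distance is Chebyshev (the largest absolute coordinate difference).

(-6, 7) — d to each: Hub-A:8, Hub-B:12, Hub-C:17 → nearest is Hub-A
(2, -2) — d to each: Hub-A:14, Hub-B:4, Hub-C:12 → nearest is Hub-B
(5, 11) — d to each: Hub-A:17, Hub-B:10, Hub-C:21 → nearest is Hub-B
(-6, 0) — d to each: Hub-A:6, Hub-B:12, Hub-C:10 → nearest is Hub-A
(9, -10) — d to each: Hub-A:21, Hub-B:11, Hub-C:19 → nearest is Hub-B
3 of the 5 points have Hub-B as nearest.

3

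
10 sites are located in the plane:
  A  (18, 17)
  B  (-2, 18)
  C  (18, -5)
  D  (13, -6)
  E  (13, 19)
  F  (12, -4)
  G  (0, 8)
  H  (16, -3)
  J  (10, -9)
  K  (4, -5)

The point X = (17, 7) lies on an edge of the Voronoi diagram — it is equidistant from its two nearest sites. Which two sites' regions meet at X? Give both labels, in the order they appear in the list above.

A and H

Squared distances from X to each site:
|XA|² = 1 + 100 = 101
|XB|² = 361 + 121 = 482
|XC|² = 1 + 144 = 145
|XD|² = 16 + 169 = 185
|XE|² = 16 + 144 = 160
|XF|² = 25 + 121 = 146
|XG|² = 289 + 1 = 290
|XH|² = 1 + 100 = 101
|XJ|² = 49 + 256 = 305
|XK|² = 169 + 144 = 313
X is equidistant from A and H (both at squared distance 101), and every other site is strictly farther — so X lies on the A–H Voronoi edge.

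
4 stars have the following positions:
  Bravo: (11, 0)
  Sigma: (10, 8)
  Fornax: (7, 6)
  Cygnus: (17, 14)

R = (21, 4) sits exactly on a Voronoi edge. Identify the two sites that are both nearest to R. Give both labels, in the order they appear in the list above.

Bravo and Cygnus

Squared distances from R to each site:
d²(R, Bravo) = 100 + 16 = 116
d²(R, Sigma) = 121 + 16 = 137
d²(R, Fornax) = 196 + 4 = 200
d²(R, Cygnus) = 16 + 100 = 116
R is equidistant from Bravo and Cygnus (both at squared distance 116), and every other site is strictly farther — so R lies on the Bravo–Cygnus Voronoi edge.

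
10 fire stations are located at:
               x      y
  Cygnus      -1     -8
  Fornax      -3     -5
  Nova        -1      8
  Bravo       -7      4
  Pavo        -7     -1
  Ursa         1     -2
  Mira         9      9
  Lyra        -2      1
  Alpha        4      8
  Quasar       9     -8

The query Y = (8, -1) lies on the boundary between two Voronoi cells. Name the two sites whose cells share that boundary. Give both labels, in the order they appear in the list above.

Ursa and Quasar

Squared distances from Y to each site:
d²(Y, Cygnus) = 81 + 49 = 130
d²(Y, Fornax) = 121 + 16 = 137
d²(Y, Nova) = 81 + 81 = 162
d²(Y, Bravo) = 225 + 25 = 250
d²(Y, Pavo) = 225 + 0 = 225
d²(Y, Ursa) = 49 + 1 = 50
d²(Y, Mira) = 1 + 100 = 101
d²(Y, Lyra) = 100 + 4 = 104
d²(Y, Alpha) = 16 + 81 = 97
d²(Y, Quasar) = 1 + 49 = 50
Y is equidistant from Ursa and Quasar (both at squared distance 50), and every other site is strictly farther — so Y lies on the Ursa–Quasar Voronoi edge.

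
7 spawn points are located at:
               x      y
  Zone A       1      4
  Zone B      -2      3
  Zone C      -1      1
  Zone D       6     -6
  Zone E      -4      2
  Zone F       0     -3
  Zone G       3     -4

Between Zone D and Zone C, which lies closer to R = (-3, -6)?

Compare squared distances:
d²(R, Zone D) = (-3−6)² + (-6−(-6))² = 81 + 0 = 81
d²(R, Zone C) = (-3−(-1))² + (-6−1)² = 4 + 49 = 53
81 > 53, so Zone C is closer.

Zone C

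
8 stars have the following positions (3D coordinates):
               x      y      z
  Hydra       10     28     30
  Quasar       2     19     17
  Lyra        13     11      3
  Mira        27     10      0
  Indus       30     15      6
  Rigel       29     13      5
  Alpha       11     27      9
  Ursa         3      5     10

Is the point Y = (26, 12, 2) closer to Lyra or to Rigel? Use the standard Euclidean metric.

Compare squared distances:
d²(Y, Lyra) = (26−13)² + (12−11)² + (2−3)² = 169 + 1 + 1 = 171
d²(Y, Rigel) = (26−29)² + (12−13)² + (2−5)² = 9 + 1 + 9 = 19
171 > 19, so Rigel is closer.

Rigel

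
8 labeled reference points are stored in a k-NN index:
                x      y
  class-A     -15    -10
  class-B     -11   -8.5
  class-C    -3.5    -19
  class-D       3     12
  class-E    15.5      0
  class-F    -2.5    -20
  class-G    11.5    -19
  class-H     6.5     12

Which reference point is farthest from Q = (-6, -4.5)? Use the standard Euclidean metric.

class-G

Since √ is increasing, it suffices to compare squared distances:
d²(Q, class-A) = (-6−(-15))² + (-4.5−(-10))² = 81 + 30.25 = 111.25
d²(Q, class-B) = (-6−(-11))² + (-4.5−(-8.5))² = 25 + 16 = 41
d²(Q, class-C) = (-6−(-3.5))² + (-4.5−(-19))² = 6.25 + 210.25 = 216.5
d²(Q, class-D) = (-6−3)² + (-4.5−12)² = 81 + 272.25 = 353.25
d²(Q, class-E) = (-6−15.5)² + (-4.5−0)² = 462.25 + 20.25 = 482.5
d²(Q, class-F) = (-6−(-2.5))² + (-4.5−(-20))² = 12.25 + 240.25 = 252.5
d²(Q, class-G) = (-6−11.5)² + (-4.5−(-19))² = 306.25 + 210.25 = 516.5
d²(Q, class-H) = (-6−6.5)² + (-4.5−12)² = 156.25 + 272.25 = 428.5
The largest is to class-G.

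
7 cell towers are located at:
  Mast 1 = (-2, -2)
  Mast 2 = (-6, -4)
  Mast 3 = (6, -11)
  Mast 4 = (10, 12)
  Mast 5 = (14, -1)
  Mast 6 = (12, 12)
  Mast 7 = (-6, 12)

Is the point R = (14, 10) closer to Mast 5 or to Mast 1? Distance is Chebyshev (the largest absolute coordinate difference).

d(R, Mast 5) = max(0, 11) = 11
d(R, Mast 1) = max(16, 12) = 16
11 < 16, so Mast 5 is closer.

Mast 5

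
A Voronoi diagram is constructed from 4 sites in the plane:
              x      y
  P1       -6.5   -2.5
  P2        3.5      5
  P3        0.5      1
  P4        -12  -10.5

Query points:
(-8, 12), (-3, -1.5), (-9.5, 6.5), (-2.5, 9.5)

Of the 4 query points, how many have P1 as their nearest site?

(-8, 12) — d² to each: P1:212.5, P2:181.25, P3:193.25, P4:522.25 → nearest is P2
(-3, -1.5) — d² to each: P1:13.25, P2:84.5, P3:18.5, P4:162 → nearest is P1
(-9.5, 6.5) — d² to each: P1:90, P2:171.25, P3:130.25, P4:295.25 → nearest is P1
(-2.5, 9.5) — d² to each: P1:160, P2:56.25, P3:81.25, P4:490.25 → nearest is P2
2 of the 4 points have P1 as nearest.

2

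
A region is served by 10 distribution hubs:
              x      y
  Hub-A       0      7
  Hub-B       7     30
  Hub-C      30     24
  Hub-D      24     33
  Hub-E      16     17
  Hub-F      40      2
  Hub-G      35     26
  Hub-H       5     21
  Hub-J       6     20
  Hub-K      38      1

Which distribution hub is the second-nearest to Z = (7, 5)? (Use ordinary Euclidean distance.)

Hub-E

Since √ is increasing, it suffices to compare squared distances:
d²(Z, Hub-A) = 49 + 4 = 53
d²(Z, Hub-B) = 0 + 625 = 625
d²(Z, Hub-C) = 529 + 361 = 890
d²(Z, Hub-D) = 289 + 784 = 1073
d²(Z, Hub-E) = 81 + 144 = 225
d²(Z, Hub-F) = 1089 + 9 = 1098
d²(Z, Hub-G) = 784 + 441 = 1225
d²(Z, Hub-H) = 4 + 256 = 260
d²(Z, Hub-J) = 1 + 225 = 226
d²(Z, Hub-K) = 961 + 16 = 977
Sorted ascending: Hub-A, Hub-E, Hub-J, … — the second-nearest is Hub-E.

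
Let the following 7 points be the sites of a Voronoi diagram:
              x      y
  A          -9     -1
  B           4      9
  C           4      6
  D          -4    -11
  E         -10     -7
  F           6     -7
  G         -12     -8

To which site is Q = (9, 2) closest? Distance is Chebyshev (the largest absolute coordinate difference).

C

d(Q,A) = max(18, 3) = 18
d(Q,B) = max(5, 7) = 7
d(Q,C) = max(5, 4) = 5
d(Q,D) = max(13, 13) = 13
d(Q,E) = max(19, 9) = 19
d(Q,F) = max(3, 9) = 9
d(Q,G) = max(21, 10) = 21
The smallest is to C, so Q lies in the Voronoi region of C.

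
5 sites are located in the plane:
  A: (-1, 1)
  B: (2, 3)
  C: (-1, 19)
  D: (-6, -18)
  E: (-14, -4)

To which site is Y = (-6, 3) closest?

Squared Euclidean distances:
|YA|² = (-6−(-1))² + (3−1)² = 25 + 4 = 29
|YB|² = (-6−2)² + (3−3)² = 64 + 0 = 64
|YC|² = (-6−(-1))² + (3−19)² = 25 + 256 = 281
|YD|² = (-6−(-6))² + (3−(-18))² = 0 + 441 = 441
|YE|² = (-6−(-14))² + (3−(-4))² = 64 + 49 = 113
The smallest is to A, so Y lies in the Voronoi region of A.

A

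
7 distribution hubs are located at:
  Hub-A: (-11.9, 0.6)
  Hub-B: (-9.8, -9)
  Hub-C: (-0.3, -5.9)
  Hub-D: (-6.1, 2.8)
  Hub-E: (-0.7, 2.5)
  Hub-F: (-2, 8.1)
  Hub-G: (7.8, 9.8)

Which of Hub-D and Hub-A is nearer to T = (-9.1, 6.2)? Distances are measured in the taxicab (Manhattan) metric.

d(T, Hub-D) = |-9.1−(-6.1)| + |6.2−2.8| = 3 + 3.4 = 6.4
d(T, Hub-A) = |-9.1−(-11.9)| + |6.2−0.6| = 2.8 + 5.6 = 8.4
6.4 < 8.4, so Hub-D is closer.

Hub-D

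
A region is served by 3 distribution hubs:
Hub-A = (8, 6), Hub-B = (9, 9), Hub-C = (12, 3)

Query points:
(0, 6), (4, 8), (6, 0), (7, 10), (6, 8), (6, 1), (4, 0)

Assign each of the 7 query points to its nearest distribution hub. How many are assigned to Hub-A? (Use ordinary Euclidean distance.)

(0, 6) — d² to each: Hub-A:64, Hub-B:90, Hub-C:153 → nearest is Hub-A
(4, 8) — d² to each: Hub-A:20, Hub-B:26, Hub-C:89 → nearest is Hub-A
(6, 0) — d² to each: Hub-A:40, Hub-B:90, Hub-C:45 → nearest is Hub-A
(7, 10) — d² to each: Hub-A:17, Hub-B:5, Hub-C:74 → nearest is Hub-B
(6, 8) — d² to each: Hub-A:8, Hub-B:10, Hub-C:61 → nearest is Hub-A
(6, 1) — d² to each: Hub-A:29, Hub-B:73, Hub-C:40 → nearest is Hub-A
(4, 0) — d² to each: Hub-A:52, Hub-B:106, Hub-C:73 → nearest is Hub-A
6 of the 7 points have Hub-A as nearest.

6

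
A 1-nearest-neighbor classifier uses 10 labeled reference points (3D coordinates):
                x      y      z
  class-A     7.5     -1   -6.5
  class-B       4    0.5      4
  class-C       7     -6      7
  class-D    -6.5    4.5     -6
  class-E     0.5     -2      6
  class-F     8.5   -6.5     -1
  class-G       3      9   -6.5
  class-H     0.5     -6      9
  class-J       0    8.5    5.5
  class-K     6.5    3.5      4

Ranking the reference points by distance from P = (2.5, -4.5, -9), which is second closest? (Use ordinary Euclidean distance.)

class-F

Squared Euclidean distances:
d²(P, class-A) = 25 + 12.25 + 6.25 = 43.5
d²(P, class-B) = 2.25 + 25 + 169 = 196.25
d²(P, class-C) = 20.25 + 2.25 + 256 = 278.5
d²(P, class-D) = 81 + 81 + 9 = 171
d²(P, class-E) = 4 + 6.25 + 225 = 235.25
d²(P, class-F) = 36 + 4 + 64 = 104
d²(P, class-G) = 0.25 + 182.25 + 6.25 = 188.75
d²(P, class-H) = 4 + 2.25 + 324 = 330.25
d²(P, class-J) = 6.25 + 169 + 210.25 = 385.5
d²(P, class-K) = 16 + 64 + 169 = 249
Sorted ascending: class-A, class-F, class-D, … — the second-nearest is class-F.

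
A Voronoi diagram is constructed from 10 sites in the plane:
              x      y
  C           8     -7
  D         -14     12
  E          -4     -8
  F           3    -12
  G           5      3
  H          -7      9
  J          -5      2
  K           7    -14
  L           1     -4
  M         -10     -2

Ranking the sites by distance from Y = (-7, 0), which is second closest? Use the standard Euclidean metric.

M

Squared Euclidean distances:
|YC|² = 225 + 49 = 274
|YD|² = 49 + 144 = 193
|YE|² = 9 + 64 = 73
|YF|² = 100 + 144 = 244
|YG|² = 144 + 9 = 153
|YH|² = 0 + 81 = 81
|YJ|² = 4 + 4 = 8
|YK|² = 196 + 196 = 392
|YL|² = 64 + 16 = 80
|YM|² = 9 + 4 = 13
Sorted ascending: J, M, E, … — the second-nearest is M.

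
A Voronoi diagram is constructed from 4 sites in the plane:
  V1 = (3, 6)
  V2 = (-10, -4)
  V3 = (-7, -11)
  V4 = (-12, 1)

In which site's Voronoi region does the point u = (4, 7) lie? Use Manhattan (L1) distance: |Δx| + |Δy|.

V1

d(u,V1) = |4−3| + |7−6| = 1 + 1 = 2
d(u,V2) = |4−(-10)| + |7−(-4)| = 14 + 11 = 25
d(u,V3) = |4−(-7)| + |7−(-11)| = 11 + 18 = 29
d(u,V4) = |4−(-12)| + |7−1| = 16 + 6 = 22
The smallest is to V1, so u lies in the Voronoi region of V1.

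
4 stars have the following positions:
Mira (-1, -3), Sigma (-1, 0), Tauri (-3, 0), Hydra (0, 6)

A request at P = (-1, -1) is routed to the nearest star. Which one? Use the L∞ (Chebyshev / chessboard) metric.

d(P, Mira) = max(0, 2) = 2
d(P, Sigma) = max(0, 1) = 1
d(P, Tauri) = max(2, 1) = 2
d(P, Hydra) = max(1, 7) = 7
Sigma is nearest.

Sigma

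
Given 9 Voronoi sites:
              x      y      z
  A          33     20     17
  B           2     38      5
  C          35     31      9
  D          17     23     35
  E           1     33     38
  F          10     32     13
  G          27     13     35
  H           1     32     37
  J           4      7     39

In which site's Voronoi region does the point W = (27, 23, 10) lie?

Compare squared distances (the ordering matches that of the actual distances):
|WA|² = (27−33)² + (23−20)² + (10−17)² = 36 + 9 + 49 = 94
|WB|² = (27−2)² + (23−38)² + (10−5)² = 625 + 225 + 25 = 875
|WC|² = (27−35)² + (23−31)² + (10−9)² = 64 + 64 + 1 = 129
|WD|² = (27−17)² + (23−23)² + (10−35)² = 100 + 0 + 625 = 725
|WE|² = (27−1)² + (23−33)² + (10−38)² = 676 + 100 + 784 = 1560
|WF|² = (27−10)² + (23−32)² + (10−13)² = 289 + 81 + 9 = 379
|WG|² = (27−27)² + (23−13)² + (10−35)² = 0 + 100 + 625 = 725
|WH|² = (27−1)² + (23−32)² + (10−37)² = 676 + 81 + 729 = 1486
|WJ|² = (27−4)² + (23−7)² + (10−39)² = 529 + 256 + 841 = 1626
A is nearest.

A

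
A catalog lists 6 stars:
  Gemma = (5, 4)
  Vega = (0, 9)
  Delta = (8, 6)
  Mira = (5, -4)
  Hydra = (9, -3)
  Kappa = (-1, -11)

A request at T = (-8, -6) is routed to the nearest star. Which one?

Squared Euclidean distances:
d²(T, Gemma) = 169 + 100 = 269
d²(T, Vega) = 64 + 225 = 289
d²(T, Delta) = 256 + 144 = 400
d²(T, Mira) = 169 + 4 = 173
d²(T, Hydra) = 289 + 9 = 298
d²(T, Kappa) = 49 + 25 = 74
Kappa is nearest.

Kappa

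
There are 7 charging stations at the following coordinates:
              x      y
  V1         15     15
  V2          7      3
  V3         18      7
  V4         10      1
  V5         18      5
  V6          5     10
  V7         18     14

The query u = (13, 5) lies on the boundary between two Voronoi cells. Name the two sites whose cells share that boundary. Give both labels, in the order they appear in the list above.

V4 and V5

Squared distances from u to each site:
|uV1|² = (13−15)² + (5−15)² = 4 + 100 = 104
|uV2|² = (13−7)² + (5−3)² = 36 + 4 = 40
|uV3|² = (13−18)² + (5−7)² = 25 + 4 = 29
|uV4|² = (13−10)² + (5−1)² = 9 + 16 = 25
|uV5|² = (13−18)² + (5−5)² = 25 + 0 = 25
|uV6|² = (13−5)² + (5−10)² = 64 + 25 = 89
|uV7|² = (13−18)² + (5−14)² = 25 + 81 = 106
u is equidistant from V4 and V5 (both at squared distance 25), and every other site is strictly farther — so u lies on the V4–V5 Voronoi edge.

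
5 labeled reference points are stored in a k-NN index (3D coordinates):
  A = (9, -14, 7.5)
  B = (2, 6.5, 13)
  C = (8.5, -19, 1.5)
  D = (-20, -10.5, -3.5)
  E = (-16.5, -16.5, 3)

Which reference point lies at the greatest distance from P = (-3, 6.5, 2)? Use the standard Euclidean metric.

Since √ is increasing, it suffices to compare squared distances:
|PA|² = (-3−9)² + (6.5−(-14))² + (2−7.5)² = 144 + 420.25 + 30.25 = 594.5
|PB|² = (-3−2)² + (6.5−6.5)² + (2−13)² = 25 + 0 + 121 = 146
|PC|² = (-3−8.5)² + (6.5−(-19))² + (2−1.5)² = 132.25 + 650.25 + 0.25 = 782.75
|PD|² = (-3−(-20))² + (6.5−(-10.5))² + (2−(-3.5))² = 289 + 289 + 30.25 = 608.25
|PE|² = (-3−(-16.5))² + (6.5−(-16.5))² + (2−3)² = 182.25 + 529 + 1 = 712.25
The largest is to C.

C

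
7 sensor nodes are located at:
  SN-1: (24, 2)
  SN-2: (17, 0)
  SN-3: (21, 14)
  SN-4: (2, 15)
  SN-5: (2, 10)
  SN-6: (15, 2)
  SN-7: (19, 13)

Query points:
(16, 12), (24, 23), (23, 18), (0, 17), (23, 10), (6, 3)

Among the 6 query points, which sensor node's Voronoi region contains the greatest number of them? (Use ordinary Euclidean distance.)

(16, 12) — d² to each: SN-1:164, SN-2:145, SN-3:29, SN-4:205, SN-5:200, SN-6:101, SN-7:10 → nearest is SN-7
(24, 23) — d² to each: SN-1:441, SN-2:578, SN-3:90, SN-4:548, SN-5:653, SN-6:522, SN-7:125 → nearest is SN-3
(23, 18) — d² to each: SN-1:257, SN-2:360, SN-3:20, SN-4:450, SN-5:505, SN-6:320, SN-7:41 → nearest is SN-3
(0, 17) — d² to each: SN-1:801, SN-2:578, SN-3:450, SN-4:8, SN-5:53, SN-6:450, SN-7:377 → nearest is SN-4
(23, 10) — d² to each: SN-1:65, SN-2:136, SN-3:20, SN-4:466, SN-5:441, SN-6:128, SN-7:25 → nearest is SN-3
(6, 3) — d² to each: SN-1:325, SN-2:130, SN-3:346, SN-4:160, SN-5:65, SN-6:82, SN-7:269 → nearest is SN-5
Tally — SN-3:3, SN-4:1, SN-5:1, SN-7:1. SN-3 captures the most (3).

SN-3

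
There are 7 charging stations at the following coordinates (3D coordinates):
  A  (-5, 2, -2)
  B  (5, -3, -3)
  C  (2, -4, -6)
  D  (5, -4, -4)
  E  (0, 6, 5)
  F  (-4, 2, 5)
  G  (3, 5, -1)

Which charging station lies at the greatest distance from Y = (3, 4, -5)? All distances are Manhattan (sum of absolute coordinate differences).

F

d(Y,A) = |3−(-5)| + |4−2| + |-5−(-2)| = 8 + 2 + 3 = 13
d(Y,B) = |3−5| + |4−(-3)| + |-5−(-3)| = 2 + 7 + 2 = 11
d(Y,C) = |3−2| + |4−(-4)| + |-5−(-6)| = 1 + 8 + 1 = 10
d(Y,D) = |3−5| + |4−(-4)| + |-5−(-4)| = 2 + 8 + 1 = 11
d(Y,E) = |3−0| + |4−6| + |-5−5| = 3 + 2 + 10 = 15
d(Y,F) = |3−(-4)| + |4−2| + |-5−5| = 7 + 2 + 10 = 19
d(Y,G) = |3−3| + |4−5| + |-5−(-1)| = 0 + 1 + 4 = 5
The largest is to F.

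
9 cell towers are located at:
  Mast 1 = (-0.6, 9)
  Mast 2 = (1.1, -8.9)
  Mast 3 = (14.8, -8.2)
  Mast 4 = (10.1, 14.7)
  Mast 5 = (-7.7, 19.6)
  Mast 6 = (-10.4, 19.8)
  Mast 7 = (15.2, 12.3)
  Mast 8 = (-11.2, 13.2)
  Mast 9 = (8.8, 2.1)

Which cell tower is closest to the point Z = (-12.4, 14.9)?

Compare squared distances (the ordering matches that of the actual distances):
d²(Z, Mast 1) = 139.24 + 34.81 = 174.05
d²(Z, Mast 2) = 182.25 + 566.44 = 748.69
d²(Z, Mast 3) = 739.84 + 533.61 = 1273.45
d²(Z, Mast 4) = 506.25 + 0.04 = 506.29
d²(Z, Mast 5) = 22.09 + 22.09 = 44.18
d²(Z, Mast 6) = 4 + 24.01 = 28.01
d²(Z, Mast 7) = 761.76 + 6.76 = 768.52
d²(Z, Mast 8) = 1.44 + 2.89 = 4.33
d²(Z, Mast 9) = 449.44 + 163.84 = 613.28
Minimum is at Mast 8.

Mast 8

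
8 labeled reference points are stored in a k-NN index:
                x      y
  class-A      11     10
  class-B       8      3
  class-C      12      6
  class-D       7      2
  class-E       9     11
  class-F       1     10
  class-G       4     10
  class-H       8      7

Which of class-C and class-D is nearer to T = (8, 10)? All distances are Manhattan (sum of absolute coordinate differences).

class-C

d(T, class-C) = |8−12| + |10−6| = 4 + 4 = 8
d(T, class-D) = |8−7| + |10−2| = 1 + 8 = 9
8 < 9, so class-C is closer.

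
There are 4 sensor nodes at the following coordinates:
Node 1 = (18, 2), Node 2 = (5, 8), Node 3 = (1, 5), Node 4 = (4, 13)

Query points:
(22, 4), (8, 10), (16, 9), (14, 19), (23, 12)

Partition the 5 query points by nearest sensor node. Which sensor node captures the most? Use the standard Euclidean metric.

(22, 4) — d² to each: Node 1:20, Node 2:305, Node 3:442, Node 4:405 → nearest is Node 1
(8, 10) — d² to each: Node 1:164, Node 2:13, Node 3:74, Node 4:25 → nearest is Node 2
(16, 9) — d² to each: Node 1:53, Node 2:122, Node 3:241, Node 4:160 → nearest is Node 1
(14, 19) — d² to each: Node 1:305, Node 2:202, Node 3:365, Node 4:136 → nearest is Node 4
(23, 12) — d² to each: Node 1:125, Node 2:340, Node 3:533, Node 4:362 → nearest is Node 1
Tally — Node 1:3, Node 2:1, Node 4:1. Node 1 captures the most (3).

Node 1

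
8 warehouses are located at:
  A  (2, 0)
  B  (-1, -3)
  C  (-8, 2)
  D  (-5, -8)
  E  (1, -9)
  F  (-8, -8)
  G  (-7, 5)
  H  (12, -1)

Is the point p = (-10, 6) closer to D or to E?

D

Compare squared distances:
|pD|² = (-10−(-5))² + (6−(-8))² = 25 + 196 = 221
|pE|² = (-10−1)² + (6−(-9))² = 121 + 225 = 346
221 < 346, so D is closer.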